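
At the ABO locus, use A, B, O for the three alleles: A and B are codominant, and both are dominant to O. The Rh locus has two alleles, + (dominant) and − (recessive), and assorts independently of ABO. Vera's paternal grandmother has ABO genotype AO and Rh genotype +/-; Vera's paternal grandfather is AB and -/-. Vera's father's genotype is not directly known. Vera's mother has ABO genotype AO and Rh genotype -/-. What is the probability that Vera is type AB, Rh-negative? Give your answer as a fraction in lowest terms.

Vera's father's ABO genotype from AO × AB: 1/4 AA, 1/4 AB, 1/4 AO, 1/4 BO.
Crossing each possibility with the mother AO and summing P(type AB): 1/4·0 + 1/4·1/4 + 1/4·0 + 1/4·1/4 = 1/8.
Similarly for Rh via the father's Rh distribution: P(Rh-) = 3/4.
Independent loci: 1/8 × 3/4 = 3/32.

3/32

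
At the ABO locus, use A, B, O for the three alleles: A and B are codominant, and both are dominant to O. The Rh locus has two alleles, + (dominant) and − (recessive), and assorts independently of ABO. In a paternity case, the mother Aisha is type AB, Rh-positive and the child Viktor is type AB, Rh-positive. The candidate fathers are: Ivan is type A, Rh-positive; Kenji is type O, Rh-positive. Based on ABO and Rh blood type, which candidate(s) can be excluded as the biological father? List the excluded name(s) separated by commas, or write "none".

Kenji

A candidate is excluded only if no genotype consistent with his phenotype could produce a type AB, Rh-positive child with a type AB, Rh-positive mother.
Kenji (type O, Rh+): no genotype consistent with that phenotype can produce a type-AB Rh+ child with a type-AB mother.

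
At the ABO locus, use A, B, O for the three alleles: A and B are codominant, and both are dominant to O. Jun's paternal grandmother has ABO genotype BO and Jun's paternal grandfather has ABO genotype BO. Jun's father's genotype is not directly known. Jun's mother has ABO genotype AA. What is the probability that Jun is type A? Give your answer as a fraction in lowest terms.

Jun's father's ABO genotype from BO × BO: 1/4 BB, 1/2 BO, 1/4 OO.
Crossing each possibility with the mother AA and summing P(type A): 1/4·0 + 1/2·1/2 + 1/4·1 = 1/2.

1/2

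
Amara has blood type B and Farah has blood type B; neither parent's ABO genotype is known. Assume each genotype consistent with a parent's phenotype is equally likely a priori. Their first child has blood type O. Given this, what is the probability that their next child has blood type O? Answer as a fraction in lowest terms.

Possible genotypes: Amara ∈ {I^B I^B, I^B i}; Farah ∈ {I^B I^B, I^B i}.
Weight each parental genotype pair by prior × P(type-O child):
  I^B i × I^B i: posterior weight 1; P(next child type O) = 1/4.
Weighted sum = 1/4.

1/4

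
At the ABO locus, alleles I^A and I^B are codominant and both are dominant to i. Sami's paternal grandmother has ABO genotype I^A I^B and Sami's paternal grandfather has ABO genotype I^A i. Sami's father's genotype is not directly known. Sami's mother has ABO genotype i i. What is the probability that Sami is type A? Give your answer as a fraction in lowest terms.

Sami's father's ABO genotype from I^A I^B × I^A i: 1/4 I^A I^A, 1/4 I^A I^B, 1/4 I^A i, 1/4 I^B i.
Crossing each possibility with the mother i i and summing P(type A): 1/4·1 + 1/4·1/2 + 1/4·1/2 + 1/4·0 = 1/2.

1/2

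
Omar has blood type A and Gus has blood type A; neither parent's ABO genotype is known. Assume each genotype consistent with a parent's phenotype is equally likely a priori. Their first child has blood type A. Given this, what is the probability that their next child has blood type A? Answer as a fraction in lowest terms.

Possible genotypes: Omar ∈ {I^A I^A, I^A i}; Gus ∈ {I^A I^A, I^A i}.
Weight each parental genotype pair by prior × P(type-A child):
  I^A I^A × I^A I^A: posterior weight 4/15; P(next child type A) = 1.
  I^A I^A × I^A i: posterior weight 4/15; P(next child type A) = 1.
  I^A i × I^A I^A: posterior weight 4/15; P(next child type A) = 1.
  I^A i × I^A i: posterior weight 1/5; P(next child type A) = 3/4.
Weighted sum = 19/20.

19/20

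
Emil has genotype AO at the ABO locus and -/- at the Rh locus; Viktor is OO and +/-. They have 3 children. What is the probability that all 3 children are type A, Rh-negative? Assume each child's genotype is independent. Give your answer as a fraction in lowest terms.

ABO cross AO × OO → 1/2 O, 1/2 A.
Rh cross -/- × +/- → 1/2 Rh+, 1/2 Rh-; so P(type A, Rh-negative) = 1/2 × 1/2 = 1/4 per child.
All 3 independent: (1/4)^3 = 1/64.

1/64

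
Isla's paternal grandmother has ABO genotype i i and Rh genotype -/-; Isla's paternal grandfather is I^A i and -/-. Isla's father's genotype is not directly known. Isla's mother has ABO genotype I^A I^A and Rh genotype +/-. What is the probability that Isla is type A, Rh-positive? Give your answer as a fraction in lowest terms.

1/2

Isla's father's ABO genotype from i i × I^A i: 1/2 I^A i, 1/2 i i.
Crossing each possibility with the mother I^A I^A and summing P(type A): 1/2·1 + 1/2·1 = 1.
Similarly for Rh via the father's Rh distribution: P(Rh+) = 1/2.
Independent loci: 1 × 1/2 = 1/2.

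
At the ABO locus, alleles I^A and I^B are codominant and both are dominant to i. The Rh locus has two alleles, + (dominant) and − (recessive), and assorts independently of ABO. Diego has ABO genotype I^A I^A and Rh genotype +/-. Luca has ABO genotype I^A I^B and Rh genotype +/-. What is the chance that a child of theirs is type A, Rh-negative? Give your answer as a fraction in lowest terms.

ABO cross I^A I^A × I^A I^B → offspring phenotypes: 1/2 A, 1/2 AB.
Rh cross +/- × +/- → 3/4 Rh+, 1/4 Rh-.
Independent loci: P(type A, Rh-negative) = 1/2 × 1/4 = 1/8.

1/8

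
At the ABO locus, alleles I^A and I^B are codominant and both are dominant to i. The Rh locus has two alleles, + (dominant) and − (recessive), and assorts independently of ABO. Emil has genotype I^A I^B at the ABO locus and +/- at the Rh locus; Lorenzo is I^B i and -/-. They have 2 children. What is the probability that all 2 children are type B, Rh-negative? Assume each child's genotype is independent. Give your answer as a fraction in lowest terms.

1/16

ABO cross I^A I^B × I^B i → 1/4 A, 1/2 B, 1/4 AB.
Rh cross +/- × -/- → 1/2 Rh+, 1/2 Rh-; so P(type B, Rh-negative) = 1/2 × 1/2 = 1/4 per child.
All 2 independent: (1/4)^2 = 1/16.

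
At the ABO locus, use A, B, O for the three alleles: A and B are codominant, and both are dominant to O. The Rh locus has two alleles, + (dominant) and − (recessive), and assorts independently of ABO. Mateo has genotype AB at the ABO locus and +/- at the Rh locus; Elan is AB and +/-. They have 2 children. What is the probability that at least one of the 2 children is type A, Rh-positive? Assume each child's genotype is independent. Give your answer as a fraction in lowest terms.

87/256

ABO cross AB × AB → 1/4 A, 1/4 B, 1/2 AB.
Rh cross +/- × +/- → 3/4 Rh+, 1/4 Rh-; so P(type A, Rh-positive) = 1/4 × 3/4 = 3/16 per child.
P(none) = (13/16)^2 = 169/256; P(at least one) = 1 − 169/256 = 87/256.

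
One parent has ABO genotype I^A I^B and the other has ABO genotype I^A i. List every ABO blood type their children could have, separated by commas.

Gametes from I^A I^B × I^A i give offspring ABO genotypes I^A I^A, I^A I^B, I^A i, I^B i, i.e. phenotypes A, B, AB.

A, B, AB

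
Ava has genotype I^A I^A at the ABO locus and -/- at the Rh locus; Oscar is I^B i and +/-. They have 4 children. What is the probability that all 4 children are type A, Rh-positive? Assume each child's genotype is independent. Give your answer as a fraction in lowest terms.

1/256

ABO cross I^A I^A × I^B i → 1/2 A, 1/2 AB.
Rh cross -/- × +/- → 1/2 Rh+, 1/2 Rh-; so P(type A, Rh-positive) = 1/2 × 1/2 = 1/4 per child.
All 4 independent: (1/4)^4 = 1/256.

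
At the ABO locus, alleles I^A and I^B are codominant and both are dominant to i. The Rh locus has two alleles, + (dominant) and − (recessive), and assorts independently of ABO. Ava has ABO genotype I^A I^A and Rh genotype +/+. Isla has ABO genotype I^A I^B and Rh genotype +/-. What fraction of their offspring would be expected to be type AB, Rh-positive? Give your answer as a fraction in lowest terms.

1/2

ABO cross I^A I^A × I^A I^B → offspring phenotypes: 1/2 A, 1/2 AB.
Rh cross +/+ × +/- → 1 Rh+.
Independent loci: P(type AB, Rh-positive) = 1/2 × 1 = 1/2.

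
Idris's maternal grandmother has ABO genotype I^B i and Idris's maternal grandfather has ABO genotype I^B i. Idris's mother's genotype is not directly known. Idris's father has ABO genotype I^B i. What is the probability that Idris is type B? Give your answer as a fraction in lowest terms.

Idris's mother's ABO genotype from I^B i × I^B i: 1/4 I^B I^B, 1/2 I^B i, 1/4 i i.
Crossing each possibility with the father I^B i and summing P(type B): 1/4·1 + 1/2·3/4 + 1/4·1/2 = 3/4.

3/4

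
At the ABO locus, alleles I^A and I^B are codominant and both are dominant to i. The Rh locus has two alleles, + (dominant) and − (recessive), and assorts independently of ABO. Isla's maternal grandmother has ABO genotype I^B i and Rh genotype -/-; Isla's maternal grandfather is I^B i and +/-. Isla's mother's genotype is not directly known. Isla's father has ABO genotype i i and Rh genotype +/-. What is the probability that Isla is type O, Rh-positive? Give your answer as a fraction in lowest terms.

Isla's mother's ABO genotype from I^B i × I^B i: 1/4 I^B I^B, 1/2 I^B i, 1/4 i i.
Crossing each possibility with the father i i and summing P(type O): 1/4·0 + 1/2·1/2 + 1/4·1 = 1/2.
Similarly for Rh via the mother's Rh distribution: P(Rh+) = 5/8.
Independent loci: 1/2 × 5/8 = 5/16.

5/16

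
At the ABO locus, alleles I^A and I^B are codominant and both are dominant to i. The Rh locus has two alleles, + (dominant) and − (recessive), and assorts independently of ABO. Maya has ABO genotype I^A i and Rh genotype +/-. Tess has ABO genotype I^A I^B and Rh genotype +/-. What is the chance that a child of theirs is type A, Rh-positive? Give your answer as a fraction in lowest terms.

ABO cross I^A i × I^A I^B → offspring phenotypes: 1/2 A, 1/4 B, 1/4 AB.
Rh cross +/- × +/- → 3/4 Rh+, 1/4 Rh-.
Independent loci: P(type A, Rh-positive) = 1/2 × 3/4 = 3/8.

3/8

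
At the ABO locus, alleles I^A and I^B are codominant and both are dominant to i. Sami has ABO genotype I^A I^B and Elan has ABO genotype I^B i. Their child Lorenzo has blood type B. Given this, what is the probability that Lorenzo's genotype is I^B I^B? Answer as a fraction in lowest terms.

1/2

Cross I^A I^B × I^B i → 1/4 I^A I^B, 1/4 I^A i, 1/4 I^B I^B, 1/4 I^B i.
Type-B genotypes among offspring: I^B I^B (1/4), I^B i (1/4); total 1/2.
P(I^B I^B | type B) = (1/4) / (1/2) = 1/2.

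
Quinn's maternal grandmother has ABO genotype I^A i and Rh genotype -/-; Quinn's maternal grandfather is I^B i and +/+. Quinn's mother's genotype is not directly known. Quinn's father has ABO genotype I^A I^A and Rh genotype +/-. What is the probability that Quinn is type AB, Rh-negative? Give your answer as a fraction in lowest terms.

1/16

Quinn's mother's ABO genotype from I^A i × I^B i: 1/4 I^A I^B, 1/4 I^A i, 1/4 I^B i, 1/4 i i.
Crossing each possibility with the father I^A I^A and summing P(type AB): 1/4·1/2 + 1/4·0 + 1/4·1/2 + 1/4·0 = 1/4.
Similarly for Rh via the mother's Rh distribution: P(Rh-) = 1/4.
Independent loci: 1/4 × 1/4 = 1/16.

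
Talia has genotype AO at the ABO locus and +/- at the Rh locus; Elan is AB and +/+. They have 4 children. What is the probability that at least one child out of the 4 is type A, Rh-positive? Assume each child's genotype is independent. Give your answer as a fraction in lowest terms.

ABO cross AO × AB → 1/2 A, 1/4 B, 1/4 AB.
Rh cross +/- × +/+ → 1 Rh+; so P(type A, Rh-positive) = 1/2 × 1 = 1/2 per child.
P(none) = (1/2)^4 = 1/16; P(at least one) = 1 − 1/16 = 15/16.

15/16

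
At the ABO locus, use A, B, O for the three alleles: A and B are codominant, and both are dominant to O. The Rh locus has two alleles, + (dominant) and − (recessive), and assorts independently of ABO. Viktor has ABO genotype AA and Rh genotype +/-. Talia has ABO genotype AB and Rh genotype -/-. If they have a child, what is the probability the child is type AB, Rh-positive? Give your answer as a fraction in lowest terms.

ABO cross AA × AB → offspring phenotypes: 1/2 A, 1/2 AB.
Rh cross +/- × -/- → 1/2 Rh+, 1/2 Rh-.
Independent loci: P(type AB, Rh-positive) = 1/2 × 1/2 = 1/4.

1/4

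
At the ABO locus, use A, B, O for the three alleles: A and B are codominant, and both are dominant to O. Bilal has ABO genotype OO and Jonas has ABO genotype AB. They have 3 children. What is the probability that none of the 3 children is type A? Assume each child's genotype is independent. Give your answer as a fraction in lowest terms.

1/8

ABO cross OO × AB → 1/2 A, 1/2 B.
So P(type A) = 1/2 per child.
P(not type A) = 1/2 for one child; (1/2)^3 = 1/8.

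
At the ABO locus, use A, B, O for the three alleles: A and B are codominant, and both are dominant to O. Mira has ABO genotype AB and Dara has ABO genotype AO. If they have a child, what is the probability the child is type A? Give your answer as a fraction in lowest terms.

1/2

ABO cross AB × AO → offspring phenotypes: 1/2 A, 1/4 B, 1/4 AB.
So P(type A) = 1/2.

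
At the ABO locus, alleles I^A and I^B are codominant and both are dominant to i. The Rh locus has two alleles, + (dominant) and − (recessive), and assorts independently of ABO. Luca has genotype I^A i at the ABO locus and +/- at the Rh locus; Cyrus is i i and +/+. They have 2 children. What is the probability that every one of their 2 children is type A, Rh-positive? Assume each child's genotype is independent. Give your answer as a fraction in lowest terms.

1/4

ABO cross I^A i × i i → 1/2 O, 1/2 A.
Rh cross +/- × +/+ → 1 Rh+; so P(type A, Rh-positive) = 1/2 × 1 = 1/2 per child.
All 2 independent: (1/2)^2 = 1/4.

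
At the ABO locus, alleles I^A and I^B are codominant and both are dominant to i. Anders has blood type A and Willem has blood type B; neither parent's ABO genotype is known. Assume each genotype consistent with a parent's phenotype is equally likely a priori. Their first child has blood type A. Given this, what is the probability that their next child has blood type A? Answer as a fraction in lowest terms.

5/12

Possible genotypes: Anders ∈ {I^A I^A, I^A i}; Willem ∈ {I^B I^B, I^B i}.
Weight each parental genotype pair by prior × P(type-A child):
  I^A I^A × I^B i: posterior weight 2/3; P(next child type A) = 1/2.
  I^A i × I^B i: posterior weight 1/3; P(next child type A) = 1/4.
Weighted sum = 5/12.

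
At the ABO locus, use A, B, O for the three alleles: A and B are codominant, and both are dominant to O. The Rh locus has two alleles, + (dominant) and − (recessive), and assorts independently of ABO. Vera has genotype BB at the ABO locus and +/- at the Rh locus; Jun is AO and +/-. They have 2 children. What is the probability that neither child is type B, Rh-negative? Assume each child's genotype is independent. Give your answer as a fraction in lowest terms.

49/64

ABO cross BB × AO → 1/2 B, 1/2 AB.
Rh cross +/- × +/- → 3/4 Rh+, 1/4 Rh-; so P(type B, Rh-negative) = 1/2 × 1/4 = 1/8 per child.
P(not type B, Rh-negative) = 7/8 for one child; (7/8)^2 = 49/64.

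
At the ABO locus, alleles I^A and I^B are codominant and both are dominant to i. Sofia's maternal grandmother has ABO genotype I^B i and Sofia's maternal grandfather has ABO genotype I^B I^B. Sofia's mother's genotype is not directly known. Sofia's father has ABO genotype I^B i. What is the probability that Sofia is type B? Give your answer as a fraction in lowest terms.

Sofia's mother's ABO genotype from I^B i × I^B I^B: 1/2 I^B I^B, 1/2 I^B i.
Crossing each possibility with the father I^B i and summing P(type B): 1/2·1 + 1/2·3/4 = 7/8.

7/8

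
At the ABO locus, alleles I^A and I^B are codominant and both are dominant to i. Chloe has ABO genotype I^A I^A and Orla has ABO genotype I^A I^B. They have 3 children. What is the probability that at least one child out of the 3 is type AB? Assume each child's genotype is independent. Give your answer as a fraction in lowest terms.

7/8

ABO cross I^A I^A × I^A I^B → 1/2 A, 1/2 AB.
So P(type AB) = 1/2 per child.
P(none) = (1/2)^3 = 1/8; P(at least one) = 1 − 1/8 = 7/8.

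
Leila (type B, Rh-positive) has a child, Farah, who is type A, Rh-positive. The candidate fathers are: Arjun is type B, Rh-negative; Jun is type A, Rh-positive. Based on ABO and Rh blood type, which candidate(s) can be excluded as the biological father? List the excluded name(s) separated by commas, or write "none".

Arjun

A candidate is excluded only if no genotype consistent with his phenotype could produce a type A, Rh-positive child with a type B, Rh-positive mother.
Arjun (type B, Rh-): no genotype consistent with that phenotype can produce a type-A Rh+ child with a type-B mother.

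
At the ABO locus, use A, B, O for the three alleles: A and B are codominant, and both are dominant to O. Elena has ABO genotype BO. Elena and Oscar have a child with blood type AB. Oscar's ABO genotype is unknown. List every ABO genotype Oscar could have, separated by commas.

For each candidate genotype of Oscar, check whether crossing it with BO can produce every observed child phenotype.
  AA → possible child types {A, AB} ✓
  AB → possible child types {A, B, AB} ✓
  AO → possible child types {O, A, B, AB} ✓
  BB → possible child types {B} ✗
  BO → possible child types {O, B} ✗
  OO → possible child types {O, B} ✗

AA, AB, AO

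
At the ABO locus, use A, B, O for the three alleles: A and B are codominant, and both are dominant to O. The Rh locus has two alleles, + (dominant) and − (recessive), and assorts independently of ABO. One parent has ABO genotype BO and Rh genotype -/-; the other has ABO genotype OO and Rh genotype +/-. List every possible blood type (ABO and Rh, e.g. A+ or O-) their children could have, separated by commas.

Gametes from BO × OO give offspring ABO genotypes BO, OO, i.e. phenotypes O, B.
Rh cross -/- × +/- → phenotypes Rh+, Rh-.
Combining independently: O+, O-, B+, B-.

O+, O-, B+, B-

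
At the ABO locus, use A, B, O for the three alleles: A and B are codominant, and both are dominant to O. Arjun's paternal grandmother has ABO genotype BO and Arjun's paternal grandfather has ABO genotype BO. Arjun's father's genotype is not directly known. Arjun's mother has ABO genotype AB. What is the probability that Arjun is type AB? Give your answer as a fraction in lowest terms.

1/4

Arjun's father's ABO genotype from BO × BO: 1/4 BB, 1/2 BO, 1/4 OO.
Crossing each possibility with the mother AB and summing P(type AB): 1/4·1/2 + 1/2·1/4 + 1/4·0 = 1/4.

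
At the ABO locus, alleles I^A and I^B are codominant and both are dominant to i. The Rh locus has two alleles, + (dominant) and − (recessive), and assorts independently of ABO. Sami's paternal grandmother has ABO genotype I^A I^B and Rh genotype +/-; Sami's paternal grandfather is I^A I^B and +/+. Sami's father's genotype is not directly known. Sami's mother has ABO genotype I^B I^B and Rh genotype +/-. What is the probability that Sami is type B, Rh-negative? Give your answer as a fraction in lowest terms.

1/16

Sami's father's ABO genotype from I^A I^B × I^A I^B: 1/4 I^A I^A, 1/2 I^A I^B, 1/4 I^B I^B.
Crossing each possibility with the mother I^B I^B and summing P(type B): 1/4·0 + 1/2·1/2 + 1/4·1 = 1/2.
Similarly for Rh via the father's Rh distribution: P(Rh-) = 1/8.
Independent loci: 1/2 × 1/8 = 1/16.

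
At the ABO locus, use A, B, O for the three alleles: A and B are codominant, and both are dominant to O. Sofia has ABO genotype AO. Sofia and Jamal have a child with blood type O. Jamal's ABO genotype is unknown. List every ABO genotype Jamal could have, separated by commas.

AO, BO, OO

For each candidate genotype of Jamal, check whether crossing it with AO can produce every observed child phenotype.
  AA → possible child types {A} ✗
  AB → possible child types {A, B, AB} ✗
  AO → possible child types {O, A} ✓
  BB → possible child types {B, AB} ✗
  BO → possible child types {O, A, B, AB} ✓
  OO → possible child types {O, A} ✓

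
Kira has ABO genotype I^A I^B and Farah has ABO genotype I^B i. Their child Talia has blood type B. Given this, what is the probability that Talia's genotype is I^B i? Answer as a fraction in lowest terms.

1/2

Cross I^A I^B × I^B i → 1/4 I^A I^B, 1/4 I^A i, 1/4 I^B I^B, 1/4 I^B i.
Type-B genotypes among offspring: I^B I^B (1/4), I^B i (1/4); total 1/2.
P(I^B i | type B) = (1/4) / (1/2) = 1/2.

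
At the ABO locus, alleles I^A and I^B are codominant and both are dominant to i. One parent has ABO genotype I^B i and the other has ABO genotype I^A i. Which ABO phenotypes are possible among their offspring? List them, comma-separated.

O, A, B, AB

Gametes from I^B i × I^A i give offspring ABO genotypes I^A I^B, I^A i, I^B i, i i, i.e. phenotypes O, A, B, AB.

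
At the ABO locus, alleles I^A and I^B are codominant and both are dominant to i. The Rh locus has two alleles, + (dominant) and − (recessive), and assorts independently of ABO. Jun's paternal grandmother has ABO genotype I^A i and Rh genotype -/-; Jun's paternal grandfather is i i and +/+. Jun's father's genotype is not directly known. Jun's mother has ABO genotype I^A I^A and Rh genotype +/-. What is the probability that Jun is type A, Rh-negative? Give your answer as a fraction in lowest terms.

1/4

Jun's father's ABO genotype from I^A i × i i: 1/2 I^A i, 1/2 i i.
Crossing each possibility with the mother I^A I^A and summing P(type A): 1/2·1 + 1/2·1 = 1.
Similarly for Rh via the father's Rh distribution: P(Rh-) = 1/4.
Independent loci: 1 × 1/4 = 1/4.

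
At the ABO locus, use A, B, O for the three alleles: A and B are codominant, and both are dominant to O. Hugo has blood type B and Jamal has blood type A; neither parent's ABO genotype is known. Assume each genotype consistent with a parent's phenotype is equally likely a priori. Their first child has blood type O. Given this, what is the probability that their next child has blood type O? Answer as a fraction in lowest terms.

1/4

Possible genotypes: Hugo ∈ {BB, BO}; Jamal ∈ {AA, AO}.
Weight each parental genotype pair by prior × P(type-O child):
  BO × AO: posterior weight 1; P(next child type O) = 1/4.
Weighted sum = 1/4.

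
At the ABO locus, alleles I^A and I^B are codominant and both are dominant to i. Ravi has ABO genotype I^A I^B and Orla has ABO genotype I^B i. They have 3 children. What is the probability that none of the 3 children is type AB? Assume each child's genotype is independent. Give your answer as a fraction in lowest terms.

ABO cross I^A I^B × I^B i → 1/4 A, 1/2 B, 1/4 AB.
So P(type AB) = 1/4 per child.
P(not type AB) = 3/4 for one child; (3/4)^3 = 27/64.

27/64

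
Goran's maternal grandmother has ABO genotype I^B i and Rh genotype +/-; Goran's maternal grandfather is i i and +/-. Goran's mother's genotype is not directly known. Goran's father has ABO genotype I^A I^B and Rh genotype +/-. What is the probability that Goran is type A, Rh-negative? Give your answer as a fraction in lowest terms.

Goran's mother's ABO genotype from I^B i × i i: 1/2 I^B i, 1/2 i i.
Crossing each possibility with the father I^A I^B and summing P(type A): 1/2·1/4 + 1/2·1/2 = 3/8.
Similarly for Rh via the mother's Rh distribution: P(Rh-) = 1/4.
Independent loci: 3/8 × 1/4 = 3/32.

3/32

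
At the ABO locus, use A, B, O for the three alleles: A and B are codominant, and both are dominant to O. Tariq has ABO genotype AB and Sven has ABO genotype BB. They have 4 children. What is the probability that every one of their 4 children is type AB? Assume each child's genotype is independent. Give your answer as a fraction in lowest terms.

ABO cross AB × BB → 1/2 B, 1/2 AB.
So P(type AB) = 1/2 per child.
All 4 independent: (1/2)^4 = 1/16.

1/16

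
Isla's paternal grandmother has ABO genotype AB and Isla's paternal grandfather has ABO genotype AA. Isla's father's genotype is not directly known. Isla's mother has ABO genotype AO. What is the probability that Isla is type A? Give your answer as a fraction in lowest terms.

Isla's father's ABO genotype from AB × AA: 1/2 AA, 1/2 AB.
Crossing each possibility with the mother AO and summing P(type A): 1/2·1 + 1/2·1/2 = 3/4.

3/4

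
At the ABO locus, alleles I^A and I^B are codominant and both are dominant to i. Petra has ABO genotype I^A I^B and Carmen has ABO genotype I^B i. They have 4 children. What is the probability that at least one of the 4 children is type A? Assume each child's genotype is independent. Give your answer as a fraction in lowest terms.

ABO cross I^A I^B × I^B i → 1/4 A, 1/2 B, 1/4 AB.
So P(type A) = 1/4 per child.
P(none) = (3/4)^4 = 81/256; P(at least one) = 1 − 81/256 = 175/256.

175/256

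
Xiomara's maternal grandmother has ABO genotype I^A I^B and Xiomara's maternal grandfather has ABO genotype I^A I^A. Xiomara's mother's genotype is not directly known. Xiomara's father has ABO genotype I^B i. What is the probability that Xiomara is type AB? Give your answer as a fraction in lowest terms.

Xiomara's mother's ABO genotype from I^A I^B × I^A I^A: 1/2 I^A I^A, 1/2 I^A I^B.
Crossing each possibility with the father I^B i and summing P(type AB): 1/2·1/2 + 1/2·1/4 = 3/8.

3/8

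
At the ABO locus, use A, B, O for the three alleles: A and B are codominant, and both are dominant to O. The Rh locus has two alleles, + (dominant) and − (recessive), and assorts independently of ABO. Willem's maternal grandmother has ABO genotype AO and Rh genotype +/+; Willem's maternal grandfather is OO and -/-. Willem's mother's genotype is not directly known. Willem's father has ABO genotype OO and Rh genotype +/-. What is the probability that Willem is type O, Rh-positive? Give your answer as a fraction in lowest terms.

9/16

Willem's mother's ABO genotype from AO × OO: 1/2 AO, 1/2 OO.
Crossing each possibility with the father OO and summing P(type O): 1/2·1/2 + 1/2·1 = 3/4.
Similarly for Rh via the mother's Rh distribution: P(Rh+) = 3/4.
Independent loci: 3/4 × 3/4 = 9/16.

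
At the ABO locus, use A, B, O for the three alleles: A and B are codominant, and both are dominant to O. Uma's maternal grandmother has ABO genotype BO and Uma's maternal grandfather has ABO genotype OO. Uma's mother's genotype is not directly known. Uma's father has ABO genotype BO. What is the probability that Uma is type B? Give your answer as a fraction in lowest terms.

Uma's mother's ABO genotype from BO × OO: 1/2 BO, 1/2 OO.
Crossing each possibility with the father BO and summing P(type B): 1/2·3/4 + 1/2·1/2 = 5/8.

5/8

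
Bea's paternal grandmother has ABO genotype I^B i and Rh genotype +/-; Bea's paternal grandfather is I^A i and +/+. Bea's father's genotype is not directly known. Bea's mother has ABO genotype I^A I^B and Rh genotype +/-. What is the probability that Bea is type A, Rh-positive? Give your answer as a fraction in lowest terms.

21/64

Bea's father's ABO genotype from I^B i × I^A i: 1/4 I^A I^B, 1/4 I^A i, 1/4 I^B i, 1/4 i i.
Crossing each possibility with the mother I^A I^B and summing P(type A): 1/4·1/4 + 1/4·1/2 + 1/4·1/4 + 1/4·1/2 = 3/8.
Similarly for Rh via the father's Rh distribution: P(Rh+) = 7/8.
Independent loci: 3/8 × 7/8 = 21/64.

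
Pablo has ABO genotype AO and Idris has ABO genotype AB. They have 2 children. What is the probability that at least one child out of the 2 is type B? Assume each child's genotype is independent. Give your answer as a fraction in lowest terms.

ABO cross AO × AB → 1/2 A, 1/4 B, 1/4 AB.
So P(type B) = 1/4 per child.
P(none) = (3/4)^2 = 9/16; P(at least one) = 1 − 9/16 = 7/16.

7/16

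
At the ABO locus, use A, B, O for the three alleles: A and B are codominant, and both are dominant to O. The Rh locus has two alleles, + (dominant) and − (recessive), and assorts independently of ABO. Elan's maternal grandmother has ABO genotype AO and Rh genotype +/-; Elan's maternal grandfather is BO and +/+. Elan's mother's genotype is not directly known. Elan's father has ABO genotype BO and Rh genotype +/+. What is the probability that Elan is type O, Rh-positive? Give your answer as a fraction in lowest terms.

Elan's mother's ABO genotype from AO × BO: 1/4 AB, 1/4 AO, 1/4 BO, 1/4 OO.
Crossing each possibility with the father BO and summing P(type O): 1/4·0 + 1/4·1/4 + 1/4·1/4 + 1/4·1/2 = 1/4.
Similarly for Rh via the mother's Rh distribution: P(Rh+) = 1.
Independent loci: 1/4 × 1 = 1/4.

1/4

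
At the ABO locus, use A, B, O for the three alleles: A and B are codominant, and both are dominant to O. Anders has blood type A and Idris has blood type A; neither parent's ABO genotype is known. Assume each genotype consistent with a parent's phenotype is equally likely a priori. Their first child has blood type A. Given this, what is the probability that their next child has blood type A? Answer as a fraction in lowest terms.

Possible genotypes: Anders ∈ {AA, AO}; Idris ∈ {AA, AO}.
Weight each parental genotype pair by prior × P(type-A child):
  AA × AA: posterior weight 4/15; P(next child type A) = 1.
  AA × AO: posterior weight 4/15; P(next child type A) = 1.
  AO × AA: posterior weight 4/15; P(next child type A) = 1.
  AO × AO: posterior weight 1/5; P(next child type A) = 3/4.
Weighted sum = 19/20.

19/20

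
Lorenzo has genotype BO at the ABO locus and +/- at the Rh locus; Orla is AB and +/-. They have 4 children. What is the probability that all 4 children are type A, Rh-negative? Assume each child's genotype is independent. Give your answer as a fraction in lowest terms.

ABO cross BO × AB → 1/4 A, 1/2 B, 1/4 AB.
Rh cross +/- × +/- → 3/4 Rh+, 1/4 Rh-; so P(type A, Rh-negative) = 1/4 × 1/4 = 1/16 per child.
All 4 independent: (1/16)^4 = 1/65536.

1/65536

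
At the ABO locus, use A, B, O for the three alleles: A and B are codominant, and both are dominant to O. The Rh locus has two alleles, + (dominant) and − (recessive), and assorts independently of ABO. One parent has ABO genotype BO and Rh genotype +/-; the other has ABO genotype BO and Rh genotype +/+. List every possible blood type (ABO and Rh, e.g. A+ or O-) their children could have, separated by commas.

O+, B+

Gametes from BO × BO give offspring ABO genotypes BB, BO, OO, i.e. phenotypes O, B.
Rh cross +/- × +/+ → phenotypes Rh+.
Combining independently: O+, B+.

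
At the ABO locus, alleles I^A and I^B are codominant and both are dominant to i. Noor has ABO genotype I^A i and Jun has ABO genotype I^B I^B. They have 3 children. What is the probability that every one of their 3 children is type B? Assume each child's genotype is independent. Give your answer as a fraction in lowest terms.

ABO cross I^A i × I^B I^B → 1/2 B, 1/2 AB.
So P(type B) = 1/2 per child.
All 3 independent: (1/2)^3 = 1/8.

1/8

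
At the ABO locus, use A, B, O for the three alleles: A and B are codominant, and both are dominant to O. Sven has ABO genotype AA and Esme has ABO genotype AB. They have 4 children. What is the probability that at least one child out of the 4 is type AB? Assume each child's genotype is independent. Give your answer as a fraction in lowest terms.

ABO cross AA × AB → 1/2 A, 1/2 AB.
So P(type AB) = 1/2 per child.
P(none) = (1/2)^4 = 1/16; P(at least one) = 1 − 1/16 = 15/16.

15/16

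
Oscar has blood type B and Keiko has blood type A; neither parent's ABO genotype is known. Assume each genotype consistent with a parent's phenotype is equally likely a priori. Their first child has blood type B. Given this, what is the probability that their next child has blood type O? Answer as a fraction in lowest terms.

1/12

Possible genotypes: Oscar ∈ {BB, BO}; Keiko ∈ {AA, AO}.
Weight each parental genotype pair by prior × P(type-B child):
  BB × AO: posterior weight 2/3; P(next child type O) = 0.
  BO × AO: posterior weight 1/3; P(next child type O) = 1/4.
Weighted sum = 1/12.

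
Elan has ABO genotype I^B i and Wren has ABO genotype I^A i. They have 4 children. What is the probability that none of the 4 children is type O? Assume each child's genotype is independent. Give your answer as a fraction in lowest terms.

ABO cross I^B i × I^A i → 1/4 O, 1/4 A, 1/4 B, 1/4 AB.
So P(type O) = 1/4 per child.
P(not type O) = 3/4 for one child; (3/4)^4 = 81/256.

81/256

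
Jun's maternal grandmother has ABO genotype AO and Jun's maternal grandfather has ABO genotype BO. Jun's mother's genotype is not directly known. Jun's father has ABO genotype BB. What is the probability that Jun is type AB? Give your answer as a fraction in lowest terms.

1/4

Jun's mother's ABO genotype from AO × BO: 1/4 AB, 1/4 AO, 1/4 BO, 1/4 OO.
Crossing each possibility with the father BB and summing P(type AB): 1/4·1/2 + 1/4·1/2 + 1/4·0 + 1/4·0 = 1/4.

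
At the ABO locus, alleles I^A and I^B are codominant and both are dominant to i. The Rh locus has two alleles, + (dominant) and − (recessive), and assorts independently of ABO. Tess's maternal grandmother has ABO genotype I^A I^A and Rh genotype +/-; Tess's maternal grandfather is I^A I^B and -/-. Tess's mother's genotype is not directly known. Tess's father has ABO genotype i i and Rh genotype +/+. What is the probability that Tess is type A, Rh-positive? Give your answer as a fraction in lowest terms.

Tess's mother's ABO genotype from I^A I^A × I^A I^B: 1/2 I^A I^A, 1/2 I^A I^B.
Crossing each possibility with the father i i and summing P(type A): 1/2·1 + 1/2·1/2 = 3/4.
Similarly for Rh via the mother's Rh distribution: P(Rh+) = 1.
Independent loci: 3/4 × 1 = 3/4.

3/4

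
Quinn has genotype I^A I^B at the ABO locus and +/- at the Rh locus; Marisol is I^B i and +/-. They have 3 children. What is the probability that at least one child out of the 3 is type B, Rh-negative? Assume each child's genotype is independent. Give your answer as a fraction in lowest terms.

169/512

ABO cross I^A I^B × I^B i → 1/4 A, 1/2 B, 1/4 AB.
Rh cross +/- × +/- → 3/4 Rh+, 1/4 Rh-; so P(type B, Rh-negative) = 1/2 × 1/4 = 1/8 per child.
P(none) = (7/8)^3 = 343/512; P(at least one) = 1 − 343/512 = 169/512.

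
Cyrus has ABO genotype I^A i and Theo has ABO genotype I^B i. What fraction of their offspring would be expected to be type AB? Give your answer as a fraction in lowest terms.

1/4

ABO cross I^A i × I^B i → offspring phenotypes: 1/4 O, 1/4 A, 1/4 B, 1/4 AB.
So P(type AB) = 1/4.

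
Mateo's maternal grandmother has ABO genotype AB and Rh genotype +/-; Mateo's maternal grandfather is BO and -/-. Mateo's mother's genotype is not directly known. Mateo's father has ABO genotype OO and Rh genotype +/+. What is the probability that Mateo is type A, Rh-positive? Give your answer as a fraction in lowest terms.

1/4

Mateo's mother's ABO genotype from AB × BO: 1/4 AB, 1/4 AO, 1/4 BB, 1/4 BO.
Crossing each possibility with the father OO and summing P(type A): 1/4·1/2 + 1/4·1/2 + 1/4·0 + 1/4·0 = 1/4.
Similarly for Rh via the mother's Rh distribution: P(Rh+) = 1.
Independent loci: 1/4 × 1 = 1/4.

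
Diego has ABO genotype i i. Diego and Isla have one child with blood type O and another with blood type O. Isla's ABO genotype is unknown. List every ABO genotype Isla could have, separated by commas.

For each candidate genotype of Isla, check whether crossing it with i i can produce every observed child phenotype.
  I^A I^A → possible child types {A} ✗
  I^A I^B → possible child types {A, B} ✗
  I^A i → possible child types {O, A} ✓
  I^B I^B → possible child types {B} ✗
  I^B i → possible child types {O, B} ✓
  i i → possible child types {O} ✓

I^A i, I^B i, i i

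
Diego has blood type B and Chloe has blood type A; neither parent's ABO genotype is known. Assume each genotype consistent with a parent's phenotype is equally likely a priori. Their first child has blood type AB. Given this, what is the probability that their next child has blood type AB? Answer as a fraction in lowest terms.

Possible genotypes: Diego ∈ {I^B I^B, I^B i}; Chloe ∈ {I^A I^A, I^A i}.
Weight each parental genotype pair by prior × P(type-AB child):
  I^B I^B × I^A I^A: posterior weight 4/9; P(next child type AB) = 1.
  I^B I^B × I^A i: posterior weight 2/9; P(next child type AB) = 1/2.
  I^B i × I^A I^A: posterior weight 2/9; P(next child type AB) = 1/2.
  I^B i × I^A i: posterior weight 1/9; P(next child type AB) = 1/4.
Weighted sum = 25/36.

25/36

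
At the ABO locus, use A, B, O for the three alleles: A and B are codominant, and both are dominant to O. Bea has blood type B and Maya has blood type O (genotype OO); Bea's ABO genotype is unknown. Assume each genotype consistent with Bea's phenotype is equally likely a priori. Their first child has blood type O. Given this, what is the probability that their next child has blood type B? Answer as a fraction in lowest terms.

1/2

Possible genotypes: Bea ∈ {BB, BO}; Maya ∈ {OO}.
Weight each parental genotype pair by prior × P(type-O child):
  BO × OO: posterior weight 1; P(next child type B) = 1/2.
Weighted sum = 1/2.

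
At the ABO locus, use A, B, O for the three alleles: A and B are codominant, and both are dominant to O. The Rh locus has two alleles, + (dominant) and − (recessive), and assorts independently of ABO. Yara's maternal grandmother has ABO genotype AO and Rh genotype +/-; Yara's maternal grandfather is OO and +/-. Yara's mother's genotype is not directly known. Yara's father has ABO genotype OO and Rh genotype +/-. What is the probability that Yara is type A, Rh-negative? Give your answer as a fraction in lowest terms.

Yara's mother's ABO genotype from AO × OO: 1/2 AO, 1/2 OO.
Crossing each possibility with the father OO and summing P(type A): 1/2·1/2 + 1/2·0 = 1/4.
Similarly for Rh via the mother's Rh distribution: P(Rh-) = 1/4.
Independent loci: 1/4 × 1/4 = 1/16.

1/16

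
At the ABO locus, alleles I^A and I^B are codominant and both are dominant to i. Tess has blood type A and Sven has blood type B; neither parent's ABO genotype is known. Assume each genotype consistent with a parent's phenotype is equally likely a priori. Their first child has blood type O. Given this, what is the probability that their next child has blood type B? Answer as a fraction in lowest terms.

1/4

Possible genotypes: Tess ∈ {I^A I^A, I^A i}; Sven ∈ {I^B I^B, I^B i}.
Weight each parental genotype pair by prior × P(type-O child):
  I^A i × I^B i: posterior weight 1; P(next child type B) = 1/4.
Weighted sum = 1/4.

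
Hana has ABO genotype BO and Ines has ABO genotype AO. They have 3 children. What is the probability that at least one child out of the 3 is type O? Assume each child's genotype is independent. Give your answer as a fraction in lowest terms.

37/64

ABO cross BO × AO → 1/4 O, 1/4 A, 1/4 B, 1/4 AB.
So P(type O) = 1/4 per child.
P(none) = (3/4)^3 = 27/64; P(at least one) = 1 − 27/64 = 37/64.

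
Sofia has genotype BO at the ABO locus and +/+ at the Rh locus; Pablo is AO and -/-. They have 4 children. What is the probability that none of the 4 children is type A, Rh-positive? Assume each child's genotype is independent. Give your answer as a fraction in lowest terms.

81/256

ABO cross BO × AO → 1/4 O, 1/4 A, 1/4 B, 1/4 AB.
Rh cross +/+ × -/- → 1 Rh+; so P(type A, Rh-positive) = 1/4 × 1 = 1/4 per child.
P(not type A, Rh-positive) = 3/4 for one child; (3/4)^4 = 81/256.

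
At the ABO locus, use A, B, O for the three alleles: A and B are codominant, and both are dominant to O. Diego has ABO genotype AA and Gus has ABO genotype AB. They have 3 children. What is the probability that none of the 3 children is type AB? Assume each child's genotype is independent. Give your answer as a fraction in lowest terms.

1/8

ABO cross AA × AB → 1/2 A, 1/2 AB.
So P(type AB) = 1/2 per child.
P(not type AB) = 1/2 for one child; (1/2)^3 = 1/8.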